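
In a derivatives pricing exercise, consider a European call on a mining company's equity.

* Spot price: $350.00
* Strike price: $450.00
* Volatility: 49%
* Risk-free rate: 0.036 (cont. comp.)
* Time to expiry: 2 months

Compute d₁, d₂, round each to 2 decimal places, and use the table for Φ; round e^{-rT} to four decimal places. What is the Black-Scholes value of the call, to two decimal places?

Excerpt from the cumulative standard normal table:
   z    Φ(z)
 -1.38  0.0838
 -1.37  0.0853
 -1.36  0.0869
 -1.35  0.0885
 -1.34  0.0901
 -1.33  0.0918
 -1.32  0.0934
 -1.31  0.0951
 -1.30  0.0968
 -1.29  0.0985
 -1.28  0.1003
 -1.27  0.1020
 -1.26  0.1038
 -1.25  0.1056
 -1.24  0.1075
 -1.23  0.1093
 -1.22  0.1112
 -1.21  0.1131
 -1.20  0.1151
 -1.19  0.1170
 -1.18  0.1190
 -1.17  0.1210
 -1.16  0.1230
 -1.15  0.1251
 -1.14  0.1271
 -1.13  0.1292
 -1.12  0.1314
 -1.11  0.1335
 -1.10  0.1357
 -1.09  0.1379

σ√T = 0.49 × 0.4082 = 0.2000
d₁ = [ln(350/450) + (0.036 + 0.49²/2)·0.1667] / 0.2000 = [-0.2513 + 0.0260] / 0.2000 = -1.1263 ≈ -1.13
d₂ = d₁ − σ√T = -1.1263 − 0.2000 = -1.3263 ≈ -1.33
e^(−rT) = e^(−0.036·0.1667) = 0.9940
N(d₁) = N(-1.13) = 0.1292;  N(d₂) = N(-1.33) = 0.0918
C = 350·0.1292 − 450·0.9940·0.0918 = 45.2200 − 41.0621 = 4.1579

$4.16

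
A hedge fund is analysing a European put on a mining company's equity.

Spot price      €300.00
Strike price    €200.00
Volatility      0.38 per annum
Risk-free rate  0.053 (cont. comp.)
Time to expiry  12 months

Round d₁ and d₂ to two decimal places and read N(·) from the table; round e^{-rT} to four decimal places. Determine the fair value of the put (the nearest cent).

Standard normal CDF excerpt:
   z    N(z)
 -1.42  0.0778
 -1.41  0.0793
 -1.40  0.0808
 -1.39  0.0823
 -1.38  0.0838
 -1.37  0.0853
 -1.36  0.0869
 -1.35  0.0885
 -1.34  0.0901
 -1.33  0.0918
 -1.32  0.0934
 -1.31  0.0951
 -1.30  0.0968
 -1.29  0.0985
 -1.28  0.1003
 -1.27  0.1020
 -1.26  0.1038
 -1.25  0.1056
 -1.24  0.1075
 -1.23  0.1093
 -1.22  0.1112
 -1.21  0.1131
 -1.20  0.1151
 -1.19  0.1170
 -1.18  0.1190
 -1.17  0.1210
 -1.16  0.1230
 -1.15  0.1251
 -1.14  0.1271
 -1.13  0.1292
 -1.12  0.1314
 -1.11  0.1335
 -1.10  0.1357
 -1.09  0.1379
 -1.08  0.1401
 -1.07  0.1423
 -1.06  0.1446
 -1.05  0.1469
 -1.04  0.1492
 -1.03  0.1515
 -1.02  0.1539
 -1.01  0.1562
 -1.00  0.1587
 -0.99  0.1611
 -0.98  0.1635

σ√T = 0.38 × 1.0000 = 0.3800
d₁ = [ln(300/200) + (0.053 + ½·0.38²)·1] / (σ√T) = (0.4055 + 0.1252) / 0.3800 = 1.3965 → 1.40
d₂ = 1.3965 − 0.3800 = 1.0165 → 1.02
e^(−rT) = e^(−0.053·1) = 0.9484
N(−d₂) = N(-1.02) = 0.1539;  N(−d₁) = N(-1.40) = 0.0808
P = 200·0.9484·0.1539 − 300·0.0808 = 29.1918 − 24.2400 = 4.9518

€4.95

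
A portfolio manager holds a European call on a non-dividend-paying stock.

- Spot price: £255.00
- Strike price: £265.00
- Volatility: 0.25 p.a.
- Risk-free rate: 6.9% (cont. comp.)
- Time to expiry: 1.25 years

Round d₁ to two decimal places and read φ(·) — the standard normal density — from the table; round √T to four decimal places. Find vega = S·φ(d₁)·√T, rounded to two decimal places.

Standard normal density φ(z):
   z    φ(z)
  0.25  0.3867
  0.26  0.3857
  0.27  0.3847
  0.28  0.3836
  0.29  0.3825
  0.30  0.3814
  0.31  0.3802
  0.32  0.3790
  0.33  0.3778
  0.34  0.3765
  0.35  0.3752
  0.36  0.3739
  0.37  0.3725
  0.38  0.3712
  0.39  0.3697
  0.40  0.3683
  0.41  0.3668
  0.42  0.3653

σ√T = 0.25 × 1.1180 = 0.2795
d₁ = [ln(255/265) + (0.069 + 0.25²/2)·1.25] / 0.2795 = [-0.0385 + 0.1253] / 0.2795 = 0.3107 → 0.31
√T = √1.25 = 1.1180
φ(d₁) = φ(0.31) = 0.3802
vega = S·φ(d₁)·√T = 255·0.3802·1.1180 = 108.3912
(The put has the same vega.)

108.39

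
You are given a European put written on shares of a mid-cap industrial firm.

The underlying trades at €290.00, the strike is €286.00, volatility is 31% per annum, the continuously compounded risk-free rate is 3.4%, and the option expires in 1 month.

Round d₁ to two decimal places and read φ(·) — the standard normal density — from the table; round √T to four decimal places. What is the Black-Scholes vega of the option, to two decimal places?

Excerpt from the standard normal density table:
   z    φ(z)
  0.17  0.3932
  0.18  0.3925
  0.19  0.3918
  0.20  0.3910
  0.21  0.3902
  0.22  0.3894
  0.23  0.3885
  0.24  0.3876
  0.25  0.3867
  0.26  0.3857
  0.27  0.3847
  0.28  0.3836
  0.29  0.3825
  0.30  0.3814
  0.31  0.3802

σ√T = 0.31 × 0.2887 = 0.0895
ln(S/K) + (r + σ²/2)T = ln(290/286) + (0.034 + 0.31²/2)·0.08333 = 0.0139 + 0.0068 = 0.0207
d₁ = 0.0207 / 0.0895 = 0.2316 ⇒ 0.23
√T = √0.08333 = 0.2887
φ(d₁) = φ(0.23) = 0.3885
vega = S·φ(d₁)·√T = 290·0.3885·0.2887 = 32.5264

32.53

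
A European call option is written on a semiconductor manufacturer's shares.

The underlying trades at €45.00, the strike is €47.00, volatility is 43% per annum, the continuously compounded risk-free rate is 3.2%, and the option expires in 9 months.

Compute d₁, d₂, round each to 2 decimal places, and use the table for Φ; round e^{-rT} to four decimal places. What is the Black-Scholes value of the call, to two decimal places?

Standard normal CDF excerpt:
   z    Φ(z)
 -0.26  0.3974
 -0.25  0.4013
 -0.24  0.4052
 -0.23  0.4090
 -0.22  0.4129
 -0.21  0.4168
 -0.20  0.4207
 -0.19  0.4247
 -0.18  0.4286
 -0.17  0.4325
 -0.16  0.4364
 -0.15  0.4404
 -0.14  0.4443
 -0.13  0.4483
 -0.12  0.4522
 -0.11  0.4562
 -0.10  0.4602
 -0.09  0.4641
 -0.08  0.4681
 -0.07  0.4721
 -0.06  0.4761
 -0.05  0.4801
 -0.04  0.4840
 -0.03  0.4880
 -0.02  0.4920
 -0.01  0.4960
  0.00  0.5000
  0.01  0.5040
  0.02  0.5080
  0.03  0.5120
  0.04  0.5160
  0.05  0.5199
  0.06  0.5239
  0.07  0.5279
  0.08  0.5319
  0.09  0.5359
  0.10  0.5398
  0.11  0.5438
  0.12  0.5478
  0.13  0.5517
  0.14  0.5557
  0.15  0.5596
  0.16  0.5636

σ√T = 0.43 × 0.8660 = 0.3724
d₁ = [ln(45/47) + (0.032 + ½·0.43²)·0.75] / (σ√T) = (-0.0435 + 0.0933) / 0.3724 = 0.1339 → 0.13
d₂ = 0.1339 − 0.3724 = -0.2385 → -0.24
exp(−rT) = exp(−0.032·0.75) = 0.9763
N(d₁) = N(0.13) = 0.5517;  N(d₂) = N(-0.24) = 0.4052
C = 45·0.5517 − 47·0.9763·0.4052 = 24.8265 − 18.5930 = 6.2335

€6.23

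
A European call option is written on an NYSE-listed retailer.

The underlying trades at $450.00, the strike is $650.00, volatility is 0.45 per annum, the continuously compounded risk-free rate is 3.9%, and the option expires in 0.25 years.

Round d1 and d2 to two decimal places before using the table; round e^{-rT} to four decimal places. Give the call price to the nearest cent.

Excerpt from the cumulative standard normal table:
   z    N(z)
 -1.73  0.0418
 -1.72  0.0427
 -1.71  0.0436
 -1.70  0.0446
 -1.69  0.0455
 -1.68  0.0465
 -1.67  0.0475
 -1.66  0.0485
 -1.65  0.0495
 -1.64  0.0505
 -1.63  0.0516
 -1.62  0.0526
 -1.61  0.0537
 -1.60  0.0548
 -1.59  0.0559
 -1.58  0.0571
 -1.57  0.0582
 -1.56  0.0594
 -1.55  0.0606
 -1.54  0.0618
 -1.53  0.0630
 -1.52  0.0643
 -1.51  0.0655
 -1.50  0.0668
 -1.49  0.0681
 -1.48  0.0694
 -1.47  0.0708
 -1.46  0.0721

$2.52

σ√T = 0.45·√0.25 = 0.2250
ln(S/K) + (r + σ²/2)T = ln(450/650) + (0.039 + 0.45²/2)·0.25 = -0.3677 + 0.0351 = -0.3327
d₁ = -0.3327 / 0.2250 = -1.4785 which rounds to -1.48
d₂ = d₁ − σ√T = -1.4785 − 0.2250 = -1.7035 which rounds to -1.70
e^(−rT) = e^(−0.039·0.25) = 0.9903
N(d₁) = N(-1.48) = 0.0694;  N(d₂) = N(-1.70) = 0.0446
C = 450·0.0694 − 650·0.9903·0.0446 = 31.2300 − 28.7088 = 2.5212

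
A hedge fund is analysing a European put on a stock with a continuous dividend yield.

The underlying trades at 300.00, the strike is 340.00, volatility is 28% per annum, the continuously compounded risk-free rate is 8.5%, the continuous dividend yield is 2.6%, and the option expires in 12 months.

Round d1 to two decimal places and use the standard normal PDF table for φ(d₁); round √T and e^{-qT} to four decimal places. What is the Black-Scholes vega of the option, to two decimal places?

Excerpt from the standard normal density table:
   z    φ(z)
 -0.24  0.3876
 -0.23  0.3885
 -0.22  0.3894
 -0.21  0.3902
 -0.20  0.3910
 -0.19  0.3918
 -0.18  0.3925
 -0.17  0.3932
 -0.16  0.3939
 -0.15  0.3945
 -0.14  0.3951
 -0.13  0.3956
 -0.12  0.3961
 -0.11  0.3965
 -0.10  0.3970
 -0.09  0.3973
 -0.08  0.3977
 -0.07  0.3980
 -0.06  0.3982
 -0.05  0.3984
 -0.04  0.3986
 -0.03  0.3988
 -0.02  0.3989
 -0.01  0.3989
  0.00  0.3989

116.04

σ√T = 0.28 × 1.0000 = 0.2800
d₁ = [ln(300/340) + (0.085 − 0.026 + 0.28²/2)·1] / 0.2800 = [-0.1252 + 0.0982] / 0.2800 = -0.0963 → -0.10
√T = √1 = 1.0000
φ(d₁) = φ(-0.10) = 0.3970
e^(−qT) = e^(−0.026·1) = 0.9743
vega = S·e^(−qT)·φ(d₁)·√T = 300·0.9743·0.3970·1.0000 = 116.0391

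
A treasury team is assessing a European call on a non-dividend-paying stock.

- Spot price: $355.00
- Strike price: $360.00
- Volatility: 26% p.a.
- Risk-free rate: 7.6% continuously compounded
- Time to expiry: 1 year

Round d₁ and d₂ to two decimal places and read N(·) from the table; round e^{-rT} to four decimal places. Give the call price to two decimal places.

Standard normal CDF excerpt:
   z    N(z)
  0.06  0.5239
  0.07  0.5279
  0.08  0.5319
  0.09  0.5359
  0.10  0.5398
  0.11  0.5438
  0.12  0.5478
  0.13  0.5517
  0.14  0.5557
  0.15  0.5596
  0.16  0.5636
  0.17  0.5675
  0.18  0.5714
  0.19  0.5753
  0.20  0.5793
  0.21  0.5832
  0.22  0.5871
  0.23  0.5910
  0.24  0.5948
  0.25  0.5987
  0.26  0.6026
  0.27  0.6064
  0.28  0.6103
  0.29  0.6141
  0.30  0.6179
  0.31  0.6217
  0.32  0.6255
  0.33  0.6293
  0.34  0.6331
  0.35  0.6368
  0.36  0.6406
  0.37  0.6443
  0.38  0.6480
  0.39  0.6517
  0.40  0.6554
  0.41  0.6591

T = 1;  σ√T = 0.2600
d₁ = [ln(355/360) + (0.076 + ½·0.26²)·1] / (σ√T) = (-0.0140 + 0.1098) / 0.2600 = 0.3685 ⇒ 0.37
d₂ = 0.3685 − 0.2600 = 0.1085 ⇒ 0.11
exp(−rT) = exp(−0.076·1) = 0.9268
N(d₁) = N(0.37) = 0.6443;  N(d₂) = N(0.11) = 0.5438
C = 355·0.6443 − 360·0.9268·0.5438 = 228.7265 − 181.4378 = 47.2887

$47.29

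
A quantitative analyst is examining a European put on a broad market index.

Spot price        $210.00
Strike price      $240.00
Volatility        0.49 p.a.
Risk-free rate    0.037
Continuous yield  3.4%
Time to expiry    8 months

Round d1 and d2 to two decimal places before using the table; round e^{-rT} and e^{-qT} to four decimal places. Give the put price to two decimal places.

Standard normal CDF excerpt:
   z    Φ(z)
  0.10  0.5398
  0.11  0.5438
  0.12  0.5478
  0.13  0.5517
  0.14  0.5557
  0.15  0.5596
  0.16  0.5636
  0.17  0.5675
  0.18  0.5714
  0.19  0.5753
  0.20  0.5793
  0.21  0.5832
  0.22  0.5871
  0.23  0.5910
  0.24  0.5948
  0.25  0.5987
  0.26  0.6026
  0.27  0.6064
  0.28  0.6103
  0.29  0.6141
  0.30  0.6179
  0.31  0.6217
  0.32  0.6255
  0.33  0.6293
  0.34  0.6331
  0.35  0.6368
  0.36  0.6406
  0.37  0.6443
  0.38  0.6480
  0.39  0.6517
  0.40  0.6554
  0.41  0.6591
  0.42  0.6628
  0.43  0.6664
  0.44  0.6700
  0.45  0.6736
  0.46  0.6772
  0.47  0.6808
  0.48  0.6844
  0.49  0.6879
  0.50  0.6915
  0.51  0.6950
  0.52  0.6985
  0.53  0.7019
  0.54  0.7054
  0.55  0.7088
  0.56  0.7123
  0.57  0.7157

$51.08

σ√T = 0.49·√0.6667 = 0.4001
d₁ = [ln(210/240) + (0.037 − 0.034 + 0.49²/2)·0.6667] / 0.4001 = [-0.1335 + 0.0820] / 0.4001 = -0.1287 which rounds to -0.13
d₂ = d₁ − σ√T = -0.1287 − 0.4001 = -0.5288 which rounds to -0.53
exp(−qT) = exp(−0.034·0.6667) = 0.9776;  exp(−rT) = exp(−0.037·0.6667) = 0.9756
N(−d₂) = N(0.53) = 0.7019;  N(−d₁) = N(0.13) = 0.5517
P = 240·0.9756·0.7019 − 210·0.9776·0.5517 = 164.3457 − 113.2618 = 51.0839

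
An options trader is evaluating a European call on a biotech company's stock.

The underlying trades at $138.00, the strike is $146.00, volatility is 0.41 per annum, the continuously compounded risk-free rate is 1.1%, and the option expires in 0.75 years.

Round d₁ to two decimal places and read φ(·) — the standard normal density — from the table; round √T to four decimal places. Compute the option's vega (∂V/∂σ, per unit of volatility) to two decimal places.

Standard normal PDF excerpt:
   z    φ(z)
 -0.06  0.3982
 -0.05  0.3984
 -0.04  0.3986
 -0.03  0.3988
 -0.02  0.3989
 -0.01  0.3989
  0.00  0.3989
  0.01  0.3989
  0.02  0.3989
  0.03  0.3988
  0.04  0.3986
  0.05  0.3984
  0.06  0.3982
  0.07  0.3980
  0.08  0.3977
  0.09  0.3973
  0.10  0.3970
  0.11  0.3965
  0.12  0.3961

47.64

σ√T = 0.41·√0.75 = 0.3551
d₁ = [ln(138/146) + (0.011 + 0.41²/2)·0.75] / 0.3551 = [-0.0564 + 0.0713] / 0.3551 = 0.0421 → 0.04
√T = √0.75 = 0.8660
φ(d₁) = φ(0.04) = 0.3986
vega = S·φ(d₁)·√T = 138·0.3986·0.8660 = 47.6359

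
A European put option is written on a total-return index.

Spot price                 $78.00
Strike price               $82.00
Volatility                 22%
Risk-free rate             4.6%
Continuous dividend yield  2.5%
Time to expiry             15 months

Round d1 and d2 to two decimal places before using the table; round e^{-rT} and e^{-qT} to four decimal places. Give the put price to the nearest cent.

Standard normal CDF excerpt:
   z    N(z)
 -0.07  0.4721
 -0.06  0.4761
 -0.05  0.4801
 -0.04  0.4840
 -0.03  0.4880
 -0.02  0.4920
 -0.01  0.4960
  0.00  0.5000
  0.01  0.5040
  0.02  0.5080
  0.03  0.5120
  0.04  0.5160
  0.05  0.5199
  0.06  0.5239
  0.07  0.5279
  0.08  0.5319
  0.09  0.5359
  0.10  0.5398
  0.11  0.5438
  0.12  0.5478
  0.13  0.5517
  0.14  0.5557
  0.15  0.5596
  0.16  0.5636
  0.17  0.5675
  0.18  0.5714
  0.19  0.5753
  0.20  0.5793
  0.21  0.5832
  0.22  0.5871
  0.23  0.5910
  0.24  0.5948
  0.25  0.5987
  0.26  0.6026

$8.56

σ√T = 0.22·√1.25 = 0.2460
d₁ = [ln(78/82) + (0.046 − 0.025 + 0.22²/2)·1.25] / 0.2460 = [-0.0500 + 0.0565] / 0.2460 = 0.0264 → 0.03
d₂ = d₁ − σ√T = 0.0264 − 0.2460 = -0.2196 → -0.22
e^(−qT) = e^(−0.025·1.25) = 0.9692;  e^(−rT) = e^(−0.046·1.25) = 0.9441
P = 82·0.9441·N(0.22) − 78·0.9692·N(-0.03) = 82·0.9441·0.5871 − 78·0.9692·0.4880 = 45.4511 − 36.8916 = 8.5594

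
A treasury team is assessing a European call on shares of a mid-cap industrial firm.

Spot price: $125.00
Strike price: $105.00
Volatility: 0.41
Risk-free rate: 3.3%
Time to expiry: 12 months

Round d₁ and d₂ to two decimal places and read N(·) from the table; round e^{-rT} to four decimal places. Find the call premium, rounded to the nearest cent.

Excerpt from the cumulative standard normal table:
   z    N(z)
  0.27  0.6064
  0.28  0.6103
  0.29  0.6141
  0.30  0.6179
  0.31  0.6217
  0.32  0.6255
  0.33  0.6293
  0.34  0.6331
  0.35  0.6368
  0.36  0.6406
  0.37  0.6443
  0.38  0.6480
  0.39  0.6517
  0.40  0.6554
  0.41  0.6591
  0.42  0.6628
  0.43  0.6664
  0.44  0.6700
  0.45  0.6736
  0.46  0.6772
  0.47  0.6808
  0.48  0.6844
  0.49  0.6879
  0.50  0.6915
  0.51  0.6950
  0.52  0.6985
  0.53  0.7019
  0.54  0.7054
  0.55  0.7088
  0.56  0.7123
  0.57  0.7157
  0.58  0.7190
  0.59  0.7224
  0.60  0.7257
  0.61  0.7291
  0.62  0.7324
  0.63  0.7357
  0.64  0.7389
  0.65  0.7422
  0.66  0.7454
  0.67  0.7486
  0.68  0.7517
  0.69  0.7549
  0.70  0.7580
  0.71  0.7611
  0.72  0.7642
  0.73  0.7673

$32.37

σ√T = 0.41·√1 = 0.4100
d₁ = [ln(125/105) + (0.033 + 0.41²/2)·1] / 0.4100 = [0.1744 + 0.1170] / 0.4100 = 0.7107 ≈ 0.71
d₂ = d₁ − σ√T = 0.7107 − 0.4100 = 0.3007 ≈ 0.30
e^(−rT) = e^(−0.033·1) = 0.9675
C = 125·N(0.71) − 105·0.9675·N(0.30) = 125·0.7611 − 105·0.9675·0.6179 = 95.1375 − 62.7709 = 32.3666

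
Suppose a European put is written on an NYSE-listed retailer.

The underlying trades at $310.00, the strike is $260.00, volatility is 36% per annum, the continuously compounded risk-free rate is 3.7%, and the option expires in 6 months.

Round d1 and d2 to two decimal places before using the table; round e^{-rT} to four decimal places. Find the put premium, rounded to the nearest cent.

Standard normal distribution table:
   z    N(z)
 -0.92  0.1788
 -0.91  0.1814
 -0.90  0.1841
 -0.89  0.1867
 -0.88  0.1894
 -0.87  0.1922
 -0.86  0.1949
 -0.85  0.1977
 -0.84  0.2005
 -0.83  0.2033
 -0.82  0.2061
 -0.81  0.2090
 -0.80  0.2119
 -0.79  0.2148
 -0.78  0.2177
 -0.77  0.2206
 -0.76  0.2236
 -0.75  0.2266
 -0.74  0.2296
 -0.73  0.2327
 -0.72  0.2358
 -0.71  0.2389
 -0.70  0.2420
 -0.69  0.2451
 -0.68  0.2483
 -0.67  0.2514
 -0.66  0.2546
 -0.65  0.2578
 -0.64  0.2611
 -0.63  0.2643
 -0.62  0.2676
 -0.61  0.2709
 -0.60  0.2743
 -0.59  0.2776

$8.77

T = 0.5;  σ√T = 0.2546
d₁ = [ln(310/260) + (0.037 + ½·0.36²)·0.5] / (σ√T) = (0.1759 + 0.0509) / 0.2546 = 0.8909 ≈ 0.89
d₂ = 0.8909 − 0.2546 = 0.6364 ≈ 0.64
exp(−rT) = exp(−0.037·0.5) = 0.9817
N(−d₂) = N(-0.64) = 0.2611;  N(−d₁) = N(-0.89) = 0.1867
P = 260·0.9817·0.2611 − 310·0.1867 = 66.6437 − 57.8770 = 8.7667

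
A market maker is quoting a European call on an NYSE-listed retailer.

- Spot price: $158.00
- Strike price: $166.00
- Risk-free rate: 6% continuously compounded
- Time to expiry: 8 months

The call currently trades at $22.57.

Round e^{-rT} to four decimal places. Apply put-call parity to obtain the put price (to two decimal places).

exp(−rT) = exp(−0.06·0.6667) = 0.9608
Put-call parity: C − P = S − K·e^(−rT) = 158 − 166·0.9608 = 158 − 159.4928 = -1.4928
P = C − (C − P) = 22.57 − (-1.4928) = 24.0628

$24.06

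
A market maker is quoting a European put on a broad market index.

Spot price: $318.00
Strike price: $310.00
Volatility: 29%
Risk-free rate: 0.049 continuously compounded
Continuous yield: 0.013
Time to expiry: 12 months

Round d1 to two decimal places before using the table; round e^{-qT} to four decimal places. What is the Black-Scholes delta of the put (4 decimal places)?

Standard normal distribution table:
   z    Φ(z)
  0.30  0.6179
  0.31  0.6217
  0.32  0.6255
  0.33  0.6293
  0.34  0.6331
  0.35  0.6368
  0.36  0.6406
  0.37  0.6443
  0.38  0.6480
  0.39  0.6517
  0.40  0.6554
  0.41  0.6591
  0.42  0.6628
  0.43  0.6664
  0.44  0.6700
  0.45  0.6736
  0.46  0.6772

σ√T = 0.29·√1 = 0.2900
d₁ = [ln(318/310) + (0.049 − 0.013 + ½·0.29²)·1] / (σ√T) = (0.0255 + 0.0781) / 0.2900 = 0.3570 → 0.36
N(d₁) = N(0.36) = 0.6406
Δ_put = exp(−qT)·(N(d₁) − 1) = 0.9871·(0.6406 − 1) = -0.3548

-0.3548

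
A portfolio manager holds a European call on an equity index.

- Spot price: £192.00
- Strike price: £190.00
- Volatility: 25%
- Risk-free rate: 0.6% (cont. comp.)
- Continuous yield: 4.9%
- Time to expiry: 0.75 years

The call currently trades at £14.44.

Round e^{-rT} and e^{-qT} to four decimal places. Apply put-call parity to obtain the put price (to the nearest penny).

£18.52

e^(−qT) = e^(−0.049·0.75) = 0.9639;  e^(−rT) = e^(−0.006·0.75) = 0.9955
Put-call parity: C − P = S·e^(−qT) − K·e^(−rT) = 192·0.9639 − 190·0.9955 = 185.0688 − 189.1450 = -4.0762
P = C − (C − P) = 14.44 − (-4.0762) = 18.5162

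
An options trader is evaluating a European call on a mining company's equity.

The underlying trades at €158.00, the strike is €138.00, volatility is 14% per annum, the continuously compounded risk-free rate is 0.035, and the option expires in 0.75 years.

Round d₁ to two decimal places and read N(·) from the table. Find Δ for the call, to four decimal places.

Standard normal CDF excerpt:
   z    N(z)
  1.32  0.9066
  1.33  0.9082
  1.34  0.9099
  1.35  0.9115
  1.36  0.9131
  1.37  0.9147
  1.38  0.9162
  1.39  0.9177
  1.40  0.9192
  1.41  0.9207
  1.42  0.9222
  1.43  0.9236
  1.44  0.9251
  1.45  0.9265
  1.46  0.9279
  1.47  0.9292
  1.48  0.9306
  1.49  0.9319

0.9177

σ√T = 0.14 × 0.8660 = 0.1212
d₁ = [ln(158/138) + (0.035 + ½·0.14²)·0.75] / (σ√T) = (0.1353 + 0.0336) / 0.1212 = 1.3934 ≈ 1.39
N(d₁) = N(1.39) = 0.9177
Δ_call = N(d₁) = 0.9177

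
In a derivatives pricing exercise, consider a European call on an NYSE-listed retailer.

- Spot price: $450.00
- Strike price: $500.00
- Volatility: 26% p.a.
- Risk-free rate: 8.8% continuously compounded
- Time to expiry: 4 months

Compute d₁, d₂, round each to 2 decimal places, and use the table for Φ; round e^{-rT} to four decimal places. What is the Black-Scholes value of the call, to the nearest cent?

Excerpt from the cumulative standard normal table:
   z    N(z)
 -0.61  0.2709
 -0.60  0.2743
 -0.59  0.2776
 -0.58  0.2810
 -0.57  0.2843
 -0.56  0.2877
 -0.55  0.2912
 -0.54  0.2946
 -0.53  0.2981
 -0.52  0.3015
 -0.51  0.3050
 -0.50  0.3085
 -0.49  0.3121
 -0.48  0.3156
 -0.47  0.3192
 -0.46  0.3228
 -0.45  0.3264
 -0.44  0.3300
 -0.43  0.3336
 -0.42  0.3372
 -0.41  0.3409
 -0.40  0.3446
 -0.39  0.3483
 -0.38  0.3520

$13.68

σ√T = 0.26 × 0.5774 = 0.1501
d₁ = [ln(450/500) + (0.088 + 0.26²/2)·0.3333] / 0.1501 = [-0.1054 + 0.0406] / 0.1501 = -0.4314 which rounds to -0.43
d₂ = d₁ − σ√T = -0.4314 − 0.1501 = -0.5815 which rounds to -0.58
e^(−rT) = e^(−0.088·0.3333) = 0.9711
N(d₁) = N(-0.43) = 0.3336;  N(d₂) = N(-0.58) = 0.2810
C = 450·0.3336 − 500·0.9711·0.2810 = 150.1200 − 136.4395 = 13.6805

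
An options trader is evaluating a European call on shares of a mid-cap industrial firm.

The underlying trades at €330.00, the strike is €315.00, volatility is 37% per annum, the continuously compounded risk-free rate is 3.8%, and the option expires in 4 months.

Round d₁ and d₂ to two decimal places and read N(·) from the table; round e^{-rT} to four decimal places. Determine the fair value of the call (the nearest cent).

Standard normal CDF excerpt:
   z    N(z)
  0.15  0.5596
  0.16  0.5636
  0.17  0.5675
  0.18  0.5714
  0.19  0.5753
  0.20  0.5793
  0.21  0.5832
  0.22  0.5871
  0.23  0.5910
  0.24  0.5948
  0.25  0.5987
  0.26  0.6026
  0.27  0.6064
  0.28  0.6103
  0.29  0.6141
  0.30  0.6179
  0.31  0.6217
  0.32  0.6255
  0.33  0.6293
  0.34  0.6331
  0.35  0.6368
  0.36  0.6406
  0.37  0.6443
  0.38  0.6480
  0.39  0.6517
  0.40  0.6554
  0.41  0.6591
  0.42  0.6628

T = 0.3333;  σ√T = 0.2136
d₁ = [ln(330/315) + (0.038 + 0.37²/2)·0.3333] / 0.2136 = [0.0465 + 0.0355] / 0.2136 = 0.3839 → 0.38
d₂ = d₁ − σ√T = 0.3839 − 0.2136 = 0.1703 → 0.17
exp(−rT) = exp(−0.038·0.3333) = 0.9874
N(d₁) = N(0.38) = 0.6480;  N(d₂) = N(0.17) = 0.5675
C = 330·0.6480 − 315·0.9874·0.5675 = 213.8400 − 176.5101 = 37.3299

€37.33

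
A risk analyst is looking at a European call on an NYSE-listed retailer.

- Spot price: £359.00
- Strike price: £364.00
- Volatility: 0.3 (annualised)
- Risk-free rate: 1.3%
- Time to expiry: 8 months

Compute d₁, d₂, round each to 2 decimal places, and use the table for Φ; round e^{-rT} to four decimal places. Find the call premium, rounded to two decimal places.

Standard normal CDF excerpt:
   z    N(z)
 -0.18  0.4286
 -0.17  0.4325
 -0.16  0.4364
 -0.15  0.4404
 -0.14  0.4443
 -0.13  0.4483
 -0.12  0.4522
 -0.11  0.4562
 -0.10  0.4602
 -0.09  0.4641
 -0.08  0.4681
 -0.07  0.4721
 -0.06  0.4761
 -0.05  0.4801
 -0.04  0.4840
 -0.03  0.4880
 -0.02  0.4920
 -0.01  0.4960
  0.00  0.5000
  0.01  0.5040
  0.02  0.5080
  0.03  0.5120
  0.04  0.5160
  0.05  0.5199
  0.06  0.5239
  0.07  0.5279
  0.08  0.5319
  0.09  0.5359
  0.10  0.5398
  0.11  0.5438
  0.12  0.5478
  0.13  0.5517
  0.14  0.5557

£33.45

T = 0.6667;  σ√T = 0.2449
ln(S/K) + (r + σ²/2)T = ln(359/364) + (0.013 + 0.3²/2)·0.6667 = -0.0138 + 0.0387 = 0.0248
d₁ = 0.0248 / 0.2449 = 0.1014 → 0.10
d₂ = d₁ − σ√T = 0.1014 − 0.2449 = -0.1436 → -0.14
e^(−rT) = e^(−0.013·0.6667) = 0.9914
N(d₁) = N(0.10) = 0.5398;  N(d₂) = N(-0.14) = 0.4443
C = 359·0.5398 − 364·0.9914·0.4443 = 193.7882 − 160.3344 = 33.4538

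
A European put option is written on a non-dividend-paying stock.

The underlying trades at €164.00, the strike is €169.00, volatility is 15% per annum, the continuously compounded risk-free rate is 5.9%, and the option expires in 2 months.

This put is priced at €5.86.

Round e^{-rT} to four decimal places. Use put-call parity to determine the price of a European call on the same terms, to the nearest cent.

exp(−rT) = exp(−0.059·0.1667) = 0.9902
Put-call parity: C − P = S − K·e^(−rT) = 164 − 169·0.9902 = 164 − 167.3438 = -3.3438
C = P + (C − P) = 5.86 + (-3.3438) = 2.5162

€2.52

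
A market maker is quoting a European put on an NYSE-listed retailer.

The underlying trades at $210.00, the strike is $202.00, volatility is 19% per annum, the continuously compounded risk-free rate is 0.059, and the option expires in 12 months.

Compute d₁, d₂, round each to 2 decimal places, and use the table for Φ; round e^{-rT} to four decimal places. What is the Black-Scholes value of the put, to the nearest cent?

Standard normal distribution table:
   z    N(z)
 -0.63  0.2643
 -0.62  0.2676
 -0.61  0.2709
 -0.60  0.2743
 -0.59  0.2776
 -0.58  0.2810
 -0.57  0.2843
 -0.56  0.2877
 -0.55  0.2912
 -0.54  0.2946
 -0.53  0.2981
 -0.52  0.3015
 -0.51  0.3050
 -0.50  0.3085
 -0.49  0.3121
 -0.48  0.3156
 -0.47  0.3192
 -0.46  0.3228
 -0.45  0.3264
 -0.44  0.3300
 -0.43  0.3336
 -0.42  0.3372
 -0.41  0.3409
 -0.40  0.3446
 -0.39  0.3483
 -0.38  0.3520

σ√T = 0.19·√1 = 0.1900
d₁ = [ln(210/202) + (0.059 + 0.19²/2)·1] / 0.1900 = [0.0388 + 0.0770] / 0.1900 = 0.6099 ⇒ 0.61
d₂ = d₁ − σ√T = 0.6099 − 0.1900 = 0.4199 ⇒ 0.42
e^(−rT) = e^(−0.059·1) = 0.9427
P = 202·0.9427·N(-0.42) − 210·N(-0.61) = 202·0.9427·0.3372 − 210·0.2709 = 64.2114 − 56.8890 = 7.3224

$7.32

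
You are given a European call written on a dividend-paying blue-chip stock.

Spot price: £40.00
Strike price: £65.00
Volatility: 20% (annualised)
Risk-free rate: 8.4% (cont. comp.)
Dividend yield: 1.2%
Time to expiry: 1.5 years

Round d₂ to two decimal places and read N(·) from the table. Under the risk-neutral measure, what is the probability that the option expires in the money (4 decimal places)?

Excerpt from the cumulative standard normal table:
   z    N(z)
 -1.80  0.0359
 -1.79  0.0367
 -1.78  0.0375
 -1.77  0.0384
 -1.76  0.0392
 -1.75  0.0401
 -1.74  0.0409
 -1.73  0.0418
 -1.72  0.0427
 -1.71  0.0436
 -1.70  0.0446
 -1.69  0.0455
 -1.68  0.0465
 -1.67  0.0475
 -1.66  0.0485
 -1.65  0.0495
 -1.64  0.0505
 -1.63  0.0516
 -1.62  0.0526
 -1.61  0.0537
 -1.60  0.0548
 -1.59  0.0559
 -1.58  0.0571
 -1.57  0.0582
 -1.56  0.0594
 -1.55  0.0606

σ√T = 0.2·√1.5 = 0.2449
d₁ = [ln(40/65) + (0.084 − 0.012 + ½·0.2²)·1.5] / (σ√T) = (-0.4855 + 0.1380) / 0.2449 = -1.4187 which rounds to -1.42
d₂ = -1.4187 − 0.2449 = -1.6636 which rounds to -1.66
Pr(exercise) under Q = N(d₂) = 0.0485

0.0485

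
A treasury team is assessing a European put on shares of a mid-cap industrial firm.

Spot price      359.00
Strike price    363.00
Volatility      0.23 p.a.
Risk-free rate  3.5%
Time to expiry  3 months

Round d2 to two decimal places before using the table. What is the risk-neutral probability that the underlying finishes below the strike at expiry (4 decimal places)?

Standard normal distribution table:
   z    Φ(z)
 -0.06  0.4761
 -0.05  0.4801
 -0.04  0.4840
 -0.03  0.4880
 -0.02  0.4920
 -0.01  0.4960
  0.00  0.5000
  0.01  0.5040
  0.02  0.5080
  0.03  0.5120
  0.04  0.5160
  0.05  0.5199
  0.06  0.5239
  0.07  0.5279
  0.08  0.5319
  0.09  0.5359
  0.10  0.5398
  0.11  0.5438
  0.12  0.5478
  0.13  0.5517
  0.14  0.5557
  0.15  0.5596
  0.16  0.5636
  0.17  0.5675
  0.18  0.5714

σ√T = 0.23 × 0.5000 = 0.1150
d₁ = [ln(359/363) + (0.035 + ½·0.23²)·0.25] / (σ√T) = (-0.0111 + 0.0154) / 0.1150 = 0.0372 ≈ 0.04
d₂ = 0.0372 − 0.1150 = -0.0778 ≈ -0.08
Risk-neutral Pr[S_T < K] = N(−d₂) = N(0.08) = 0.5319

0.5319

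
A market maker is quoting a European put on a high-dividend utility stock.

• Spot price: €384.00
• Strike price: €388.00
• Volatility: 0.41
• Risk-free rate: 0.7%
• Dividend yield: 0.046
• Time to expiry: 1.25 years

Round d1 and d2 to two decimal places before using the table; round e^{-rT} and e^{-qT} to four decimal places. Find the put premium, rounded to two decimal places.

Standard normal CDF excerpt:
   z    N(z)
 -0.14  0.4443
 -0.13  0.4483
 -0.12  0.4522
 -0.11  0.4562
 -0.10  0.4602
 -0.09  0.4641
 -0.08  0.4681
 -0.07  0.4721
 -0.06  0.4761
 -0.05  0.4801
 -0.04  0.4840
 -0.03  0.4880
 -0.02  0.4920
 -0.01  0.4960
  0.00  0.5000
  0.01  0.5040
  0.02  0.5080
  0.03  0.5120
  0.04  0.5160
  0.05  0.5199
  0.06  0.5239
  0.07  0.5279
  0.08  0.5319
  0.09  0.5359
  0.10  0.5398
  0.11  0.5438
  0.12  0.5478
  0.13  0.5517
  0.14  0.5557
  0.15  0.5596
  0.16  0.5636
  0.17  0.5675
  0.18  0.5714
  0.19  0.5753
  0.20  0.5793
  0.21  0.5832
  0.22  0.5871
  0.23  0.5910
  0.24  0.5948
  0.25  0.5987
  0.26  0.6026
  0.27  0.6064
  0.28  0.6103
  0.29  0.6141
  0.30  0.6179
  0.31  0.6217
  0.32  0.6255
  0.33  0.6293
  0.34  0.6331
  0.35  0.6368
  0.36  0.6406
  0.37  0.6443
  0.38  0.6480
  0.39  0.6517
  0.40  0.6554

€79.55

T = 1.25;  σ√T = 0.4584
ln(S/K) + (r − q + σ²/2)T = ln(384/388) + (0.007 − 0.046 + 0.41²/2)·1.25 = -0.0104 + 0.0563 = 0.0459
d₁ = 0.0459 / 0.4584 = 0.1002 which rounds to 0.10
d₂ = d₁ − σ√T = 0.1002 − 0.4584 = -0.3582 which rounds to -0.36
exp(−qT) = exp(−0.046·1.25) = 0.9441;  exp(−rT) = exp(−0.007·1.25) = 0.9913
P = 388·0.9913·N(0.36) − 384·0.9441·N(-0.10) = 388·0.9913·0.6406 − 384·0.9441·0.4602 = 246.3904 − 166.8383 = 79.5521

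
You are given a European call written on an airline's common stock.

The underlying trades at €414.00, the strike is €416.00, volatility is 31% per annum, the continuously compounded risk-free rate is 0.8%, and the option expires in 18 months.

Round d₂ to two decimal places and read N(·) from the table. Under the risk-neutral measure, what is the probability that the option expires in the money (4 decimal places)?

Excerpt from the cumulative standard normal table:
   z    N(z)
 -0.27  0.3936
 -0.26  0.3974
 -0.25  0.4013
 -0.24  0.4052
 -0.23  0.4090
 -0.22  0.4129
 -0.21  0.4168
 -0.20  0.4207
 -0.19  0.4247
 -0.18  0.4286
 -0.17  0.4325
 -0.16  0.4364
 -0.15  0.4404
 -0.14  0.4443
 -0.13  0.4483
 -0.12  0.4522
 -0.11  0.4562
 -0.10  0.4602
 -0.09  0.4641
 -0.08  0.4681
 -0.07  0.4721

0.4325

T = 1.5;  σ√T = 0.3797
ln(S/K) + (r + σ²/2)T = ln(414/416) + (0.008 + 0.31²/2)·1.5 = -0.0048 + 0.0841 = 0.0793
d₁ = 0.0793 / 0.3797 = 0.2087 ≈ 0.21
d₂ = d₁ − σ√T = 0.2087 − 0.3797 = -0.1709 ≈ -0.17
Pr(exercise) under Q = N(d₂) = 0.4325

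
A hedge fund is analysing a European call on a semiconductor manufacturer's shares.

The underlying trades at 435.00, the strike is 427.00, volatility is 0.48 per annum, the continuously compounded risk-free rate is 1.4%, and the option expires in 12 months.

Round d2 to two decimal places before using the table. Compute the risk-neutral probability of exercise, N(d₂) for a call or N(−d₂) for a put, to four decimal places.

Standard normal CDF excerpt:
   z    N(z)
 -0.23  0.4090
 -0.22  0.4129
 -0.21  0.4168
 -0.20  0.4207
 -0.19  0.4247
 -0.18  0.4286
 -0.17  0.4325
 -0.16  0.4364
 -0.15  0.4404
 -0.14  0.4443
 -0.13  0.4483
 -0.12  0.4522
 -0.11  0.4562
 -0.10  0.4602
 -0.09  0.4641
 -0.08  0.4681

σ√T = 0.48·√1 = 0.4800
d₁ = [ln(435/427) + (0.014 + 0.48²/2)·1] / 0.4800 = [0.0186 + 0.1292] / 0.4800 = 0.3078 which rounds to 0.31
d₂ = d₁ − σ√T = 0.3078 − 0.4800 = -0.1722 which rounds to -0.17
Risk-neutral Pr[S_T > K] = N(d₂) = N(-0.17) = 0.4325

0.4325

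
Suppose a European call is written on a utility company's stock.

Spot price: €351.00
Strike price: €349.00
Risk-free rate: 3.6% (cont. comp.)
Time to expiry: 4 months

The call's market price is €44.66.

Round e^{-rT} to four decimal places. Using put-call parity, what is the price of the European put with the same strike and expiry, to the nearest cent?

exp(−rT) = exp(−0.036·0.3333) = 0.9881
Put-call parity: C − P = S − K·e^(−rT) = 351 − 349·0.9881 = 351 − 344.8469 = 6.1531
P = C − (C − P) = 44.66 − (6.1531) = 38.5069

€38.51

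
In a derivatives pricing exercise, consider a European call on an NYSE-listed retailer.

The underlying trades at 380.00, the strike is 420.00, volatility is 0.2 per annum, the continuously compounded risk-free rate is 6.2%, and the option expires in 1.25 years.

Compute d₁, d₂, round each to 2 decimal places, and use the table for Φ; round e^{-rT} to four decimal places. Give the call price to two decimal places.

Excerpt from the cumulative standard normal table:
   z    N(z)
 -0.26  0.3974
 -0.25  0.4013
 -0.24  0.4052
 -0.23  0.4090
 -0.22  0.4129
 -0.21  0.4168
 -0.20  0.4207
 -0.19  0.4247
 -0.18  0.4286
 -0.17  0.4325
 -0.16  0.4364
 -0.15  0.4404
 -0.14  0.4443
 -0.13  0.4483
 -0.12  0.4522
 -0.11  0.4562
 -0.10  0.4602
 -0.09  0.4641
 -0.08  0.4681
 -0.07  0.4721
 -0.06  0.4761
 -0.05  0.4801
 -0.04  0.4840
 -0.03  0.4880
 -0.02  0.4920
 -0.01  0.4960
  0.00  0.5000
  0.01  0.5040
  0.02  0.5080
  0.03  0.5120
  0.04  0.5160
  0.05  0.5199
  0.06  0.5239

29.52

σ√T = 0.2·√1.25 = 0.2236
d₁ = [ln(380/420) + (0.062 + 0.2²/2)·1.25] / 0.2236 = [-0.1001 + 0.1025] / 0.2236 = 0.0108 → 0.01
d₂ = d₁ − σ√T = 0.0108 − 0.2236 = -0.2128 → -0.21
e^(−rT) = e^(−0.062·1.25) = 0.9254
N(d₁) = N(0.01) = 0.5040;  N(d₂) = N(-0.21) = 0.4168
C = 380·0.5040 − 420·0.9254·0.4168 = 191.5200 − 161.9968 = 29.5232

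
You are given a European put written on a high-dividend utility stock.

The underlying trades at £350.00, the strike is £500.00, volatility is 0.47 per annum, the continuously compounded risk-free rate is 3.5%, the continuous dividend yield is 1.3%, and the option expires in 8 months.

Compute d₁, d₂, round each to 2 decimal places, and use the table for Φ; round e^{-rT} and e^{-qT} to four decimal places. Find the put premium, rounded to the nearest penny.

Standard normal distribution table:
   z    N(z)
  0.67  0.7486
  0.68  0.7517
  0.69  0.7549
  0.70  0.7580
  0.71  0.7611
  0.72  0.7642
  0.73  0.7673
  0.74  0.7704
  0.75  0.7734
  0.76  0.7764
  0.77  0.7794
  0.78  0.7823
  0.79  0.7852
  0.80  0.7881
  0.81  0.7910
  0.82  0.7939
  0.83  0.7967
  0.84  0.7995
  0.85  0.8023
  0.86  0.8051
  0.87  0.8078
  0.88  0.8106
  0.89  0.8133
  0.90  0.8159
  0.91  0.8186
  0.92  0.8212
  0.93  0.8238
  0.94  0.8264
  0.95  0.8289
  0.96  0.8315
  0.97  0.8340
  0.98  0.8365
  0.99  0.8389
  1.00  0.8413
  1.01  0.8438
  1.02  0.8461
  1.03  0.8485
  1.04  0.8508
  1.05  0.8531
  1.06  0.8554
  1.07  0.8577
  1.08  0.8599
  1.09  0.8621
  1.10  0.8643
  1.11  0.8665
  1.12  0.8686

£157.00

T = 0.6667;  σ√T = 0.3838
d₁ = [ln(350/500) + (0.035 − 0.013 + 0.47²/2)·0.6667] / 0.3838 = [-0.3567 + 0.0883] / 0.3838 = -0.6993 ≈ -0.70
d₂ = d₁ − σ√T = -0.6993 − 0.3838 = -1.0831 ≈ -1.08
e^(−qT) = e^(−0.013·0.6667) = 0.9914;  e^(−rT) = e^(−0.035·0.6667) = 0.9769
N(−d₂) = N(1.08) = 0.8599;  N(−d₁) = N(0.70) = 0.7580
P = 500·0.9769·0.8599 − 350·0.9914·0.7580 = 420.0182 − 263.0184 = 156.9997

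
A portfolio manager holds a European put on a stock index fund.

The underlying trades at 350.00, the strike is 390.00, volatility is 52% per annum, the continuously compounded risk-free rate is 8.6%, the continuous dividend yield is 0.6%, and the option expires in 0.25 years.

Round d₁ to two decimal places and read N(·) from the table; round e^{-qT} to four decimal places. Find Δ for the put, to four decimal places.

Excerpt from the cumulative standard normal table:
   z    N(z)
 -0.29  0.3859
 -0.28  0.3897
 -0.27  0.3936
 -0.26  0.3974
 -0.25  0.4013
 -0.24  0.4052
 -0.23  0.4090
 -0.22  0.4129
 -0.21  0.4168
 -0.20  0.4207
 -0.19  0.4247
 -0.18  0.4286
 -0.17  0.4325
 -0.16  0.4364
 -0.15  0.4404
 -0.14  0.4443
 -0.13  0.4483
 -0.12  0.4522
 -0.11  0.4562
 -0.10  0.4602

-0.5823

σ√T = 0.52·√0.25 = 0.2600
d₁ = [ln(350/390) + (0.086 − 0.006 + ½·0.52²)·0.25] / (σ√T) = (-0.1082 + 0.0538) / 0.2600 = -0.2093 ≈ -0.21
N(d₁) = N(-0.21) = 0.4168
Δ_put = exp(−qT)·(N(d₁) − 1) = 0.9985·(0.4168 − 1) = -0.5823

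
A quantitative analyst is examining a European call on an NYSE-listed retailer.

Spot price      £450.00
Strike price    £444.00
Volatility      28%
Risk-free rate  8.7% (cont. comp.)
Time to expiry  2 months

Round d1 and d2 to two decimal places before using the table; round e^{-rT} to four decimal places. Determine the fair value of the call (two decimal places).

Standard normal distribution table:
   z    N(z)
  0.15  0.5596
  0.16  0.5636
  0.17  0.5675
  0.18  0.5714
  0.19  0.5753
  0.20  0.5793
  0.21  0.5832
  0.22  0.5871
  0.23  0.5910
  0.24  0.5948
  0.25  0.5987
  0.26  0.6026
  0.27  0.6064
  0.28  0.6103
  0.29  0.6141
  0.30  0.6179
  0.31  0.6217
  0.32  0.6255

T = 0.1667;  σ√T = 0.1143
ln(S/K) + (r + σ²/2)T = ln(450/444) + (0.087 + 0.28²/2)·0.1667 = 0.0134 + 0.0210 = 0.0345
d₁ = 0.0345 / 0.1143 = 0.3014 which rounds to 0.30
d₂ = d₁ − σ√T = 0.3014 − 0.1143 = 0.1871 which rounds to 0.19
exp(−rT) = exp(−0.087·0.1667) = 0.9856
C = 450·N(0.30) − 444·0.9856·N(0.19) = 450·0.6179 − 444·0.9856·0.5753 = 278.0550 − 251.7550 = 26.3000

£26.30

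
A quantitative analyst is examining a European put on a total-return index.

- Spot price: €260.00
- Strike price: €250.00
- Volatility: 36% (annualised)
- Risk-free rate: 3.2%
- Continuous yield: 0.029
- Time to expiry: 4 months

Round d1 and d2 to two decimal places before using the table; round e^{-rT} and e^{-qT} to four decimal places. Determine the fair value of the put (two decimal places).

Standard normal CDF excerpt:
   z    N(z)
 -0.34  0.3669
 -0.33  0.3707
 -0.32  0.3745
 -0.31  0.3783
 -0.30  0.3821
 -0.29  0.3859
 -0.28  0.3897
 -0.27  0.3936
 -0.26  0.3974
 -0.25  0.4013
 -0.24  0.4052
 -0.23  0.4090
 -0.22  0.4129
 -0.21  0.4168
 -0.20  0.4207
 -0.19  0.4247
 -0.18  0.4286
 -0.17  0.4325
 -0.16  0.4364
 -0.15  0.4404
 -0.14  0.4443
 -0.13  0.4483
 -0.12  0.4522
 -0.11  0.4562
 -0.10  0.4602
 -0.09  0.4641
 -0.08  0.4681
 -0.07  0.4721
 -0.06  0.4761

T = 0.3333;  σ√T = 0.2078
d₁ = [ln(260/250) + (0.032 − 0.029 + ½·0.36²)·0.3333] / (σ√T) = (0.0392 + 0.0226) / 0.2078 = 0.2974 ≈ 0.30
d₂ = 0.2974 − 0.2078 = 0.0896 ≈ 0.09
e^(−qT) = e^(−0.029·0.3333) = 0.9904;  e^(−rT) = e^(−0.032·0.3333) = 0.9894
N(−d₂) = N(-0.09) = 0.4641;  N(−d₁) = N(-0.30) = 0.3821
P = 250·0.9894·0.4641 − 260·0.9904·0.3821 = 114.7951 − 98.3923 = 16.4029

€16.40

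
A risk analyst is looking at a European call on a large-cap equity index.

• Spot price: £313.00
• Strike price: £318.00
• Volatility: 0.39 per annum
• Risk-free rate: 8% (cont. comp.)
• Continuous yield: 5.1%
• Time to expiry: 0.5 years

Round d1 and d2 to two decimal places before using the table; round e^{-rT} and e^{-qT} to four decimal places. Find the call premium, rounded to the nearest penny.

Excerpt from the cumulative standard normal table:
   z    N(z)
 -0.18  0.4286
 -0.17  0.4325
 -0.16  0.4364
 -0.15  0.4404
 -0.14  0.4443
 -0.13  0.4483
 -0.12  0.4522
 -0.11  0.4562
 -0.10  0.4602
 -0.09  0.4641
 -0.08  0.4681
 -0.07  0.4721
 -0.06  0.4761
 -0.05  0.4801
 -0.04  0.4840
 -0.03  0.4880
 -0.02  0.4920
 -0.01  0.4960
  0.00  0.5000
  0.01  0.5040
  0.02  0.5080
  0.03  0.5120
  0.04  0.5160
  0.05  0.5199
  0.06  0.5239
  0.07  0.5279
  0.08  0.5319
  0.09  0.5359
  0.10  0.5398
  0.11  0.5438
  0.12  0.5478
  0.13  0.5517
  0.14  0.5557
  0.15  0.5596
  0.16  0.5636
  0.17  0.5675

T = 0.5;  σ√T = 0.2758
d₁ = [ln(313/318) + (0.08 − 0.051 + 0.39²/2)·0.5] / 0.2758 = [-0.0158 + 0.0525] / 0.2758 = 0.1330 → 0.13
d₂ = d₁ − σ√T = 0.1330 − 0.2758 = -0.1428 → -0.14
e^(−qT) = e^(−0.051·0.5) = 0.9748;  e^(−rT) = e^(−0.08·0.5) = 0.9608
N(d₁) = N(0.13) = 0.5517;  N(d₂) = N(-0.14) = 0.4443
C = 313·0.9748·0.5517 − 318·0.9608·0.4443 = 168.3305 − 135.7489 = 32.5816

£32.58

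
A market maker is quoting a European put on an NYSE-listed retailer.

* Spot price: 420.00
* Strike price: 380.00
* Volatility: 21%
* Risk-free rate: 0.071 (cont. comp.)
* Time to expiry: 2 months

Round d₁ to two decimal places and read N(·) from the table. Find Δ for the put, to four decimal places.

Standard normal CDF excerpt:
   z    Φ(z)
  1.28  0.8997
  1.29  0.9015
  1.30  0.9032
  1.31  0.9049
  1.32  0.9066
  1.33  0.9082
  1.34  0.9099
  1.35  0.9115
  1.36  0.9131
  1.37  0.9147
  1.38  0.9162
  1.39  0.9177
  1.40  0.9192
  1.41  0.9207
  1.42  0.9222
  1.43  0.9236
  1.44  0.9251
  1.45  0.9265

-0.0885

σ√T = 0.21 × 0.4082 = 0.0857
d₁ = [ln(420/380) + (0.071 + 0.21²/2)·0.1667] / 0.0857 = [0.1001 + 0.0155] / 0.0857 = 1.3483 which rounds to 1.35
N(d₁) = N(1.35) = 0.9115
Δ_put = N(d₁) − 1 = 0.9115 − 1 = -0.0885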